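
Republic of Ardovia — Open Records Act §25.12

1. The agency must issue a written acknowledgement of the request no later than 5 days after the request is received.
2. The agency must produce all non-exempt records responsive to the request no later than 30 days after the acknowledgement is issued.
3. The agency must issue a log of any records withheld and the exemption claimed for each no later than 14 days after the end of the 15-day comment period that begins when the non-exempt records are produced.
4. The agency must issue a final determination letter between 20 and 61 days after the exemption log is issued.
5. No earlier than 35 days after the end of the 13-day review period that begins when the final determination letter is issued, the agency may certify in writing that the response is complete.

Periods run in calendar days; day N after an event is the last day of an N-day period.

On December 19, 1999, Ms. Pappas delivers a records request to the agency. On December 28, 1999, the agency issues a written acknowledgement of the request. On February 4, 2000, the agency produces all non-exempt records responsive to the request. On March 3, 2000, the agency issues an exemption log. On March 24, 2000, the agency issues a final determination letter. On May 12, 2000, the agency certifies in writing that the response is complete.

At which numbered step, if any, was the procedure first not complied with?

(1) due by December 19, 1999 + 5 days = December 24, 1999; not done until December 28, 1999, 4 days after the deadline.

Step 1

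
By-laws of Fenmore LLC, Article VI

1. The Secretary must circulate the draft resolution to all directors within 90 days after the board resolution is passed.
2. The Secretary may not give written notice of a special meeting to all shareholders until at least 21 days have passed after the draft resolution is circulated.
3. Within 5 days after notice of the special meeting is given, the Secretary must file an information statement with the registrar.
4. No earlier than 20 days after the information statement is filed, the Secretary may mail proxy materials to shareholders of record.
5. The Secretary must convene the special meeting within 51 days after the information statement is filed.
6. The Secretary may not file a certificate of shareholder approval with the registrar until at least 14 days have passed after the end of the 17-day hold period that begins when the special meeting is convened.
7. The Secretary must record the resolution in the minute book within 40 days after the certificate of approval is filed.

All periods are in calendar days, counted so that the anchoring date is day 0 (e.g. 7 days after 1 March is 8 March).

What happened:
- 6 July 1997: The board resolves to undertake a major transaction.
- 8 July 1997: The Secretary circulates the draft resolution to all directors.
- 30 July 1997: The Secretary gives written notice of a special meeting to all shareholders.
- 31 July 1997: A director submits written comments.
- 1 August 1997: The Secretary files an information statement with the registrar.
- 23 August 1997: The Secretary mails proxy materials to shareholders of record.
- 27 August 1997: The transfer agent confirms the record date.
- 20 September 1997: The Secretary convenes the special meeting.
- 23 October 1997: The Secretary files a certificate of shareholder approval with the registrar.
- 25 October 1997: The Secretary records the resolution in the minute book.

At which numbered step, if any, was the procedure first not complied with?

None — every step was satisfied

(1) due by 6 July 1997 + 90 days = 4 October 1997; 8 July 1997 is within that limit.
(2) permitted from 8 July 1997 + 21 days = 29 July 1997 onward; 30 July 1997 is on or after that date.
(3) due by 30 July 1997 + 5 days = 4 August 1997; 1 August 1997 is within that limit.
(4) permitted from 1 August 1997 + 20 days = 21 August 1997 onward; done 23 August 1997, after the minimum wait.
(5) due by 1 August 1997 + 51 days = 21 September 1997; completed 20 September 1997, before the deadline.
(6) permitted from 7 October 1997 + 14 days = 21 October 1997 onward; done 23 October 1997, after the minimum wait.
(7) due by 23 October 1997 + 40 days = 2 December 1997; completed 25 October 1997, before the deadline.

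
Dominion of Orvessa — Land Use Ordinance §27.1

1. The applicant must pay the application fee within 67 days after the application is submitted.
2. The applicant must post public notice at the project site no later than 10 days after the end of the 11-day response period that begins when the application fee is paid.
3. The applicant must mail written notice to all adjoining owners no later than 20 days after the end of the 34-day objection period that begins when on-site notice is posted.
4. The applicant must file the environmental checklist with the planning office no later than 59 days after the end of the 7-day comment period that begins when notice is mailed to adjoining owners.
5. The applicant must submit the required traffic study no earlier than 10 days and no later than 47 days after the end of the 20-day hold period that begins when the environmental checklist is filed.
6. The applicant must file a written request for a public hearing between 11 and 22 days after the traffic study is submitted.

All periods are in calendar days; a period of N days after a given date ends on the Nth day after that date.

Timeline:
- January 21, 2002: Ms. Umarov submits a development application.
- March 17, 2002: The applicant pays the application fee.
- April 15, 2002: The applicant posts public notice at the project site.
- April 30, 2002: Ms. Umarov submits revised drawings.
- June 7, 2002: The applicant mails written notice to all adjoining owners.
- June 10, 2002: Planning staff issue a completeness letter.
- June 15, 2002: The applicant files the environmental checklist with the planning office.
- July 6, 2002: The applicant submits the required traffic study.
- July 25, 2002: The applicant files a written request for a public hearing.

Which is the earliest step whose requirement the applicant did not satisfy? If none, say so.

Step 1 — counting 67 days from January 21, 2002 (when the application is submitted) gives a deadline of March 29, 2002; done March 17, 2002 — timely.
Step 2 — counting 10 days from March 28, 2002 (end of the 11-day response period, which began when the application fee is paid on March 17, 2002) gives a deadline of April 7, 2002; April 15, 2002 misses that deadline by 8 days.
That is the first point of non-compliance.

Step 2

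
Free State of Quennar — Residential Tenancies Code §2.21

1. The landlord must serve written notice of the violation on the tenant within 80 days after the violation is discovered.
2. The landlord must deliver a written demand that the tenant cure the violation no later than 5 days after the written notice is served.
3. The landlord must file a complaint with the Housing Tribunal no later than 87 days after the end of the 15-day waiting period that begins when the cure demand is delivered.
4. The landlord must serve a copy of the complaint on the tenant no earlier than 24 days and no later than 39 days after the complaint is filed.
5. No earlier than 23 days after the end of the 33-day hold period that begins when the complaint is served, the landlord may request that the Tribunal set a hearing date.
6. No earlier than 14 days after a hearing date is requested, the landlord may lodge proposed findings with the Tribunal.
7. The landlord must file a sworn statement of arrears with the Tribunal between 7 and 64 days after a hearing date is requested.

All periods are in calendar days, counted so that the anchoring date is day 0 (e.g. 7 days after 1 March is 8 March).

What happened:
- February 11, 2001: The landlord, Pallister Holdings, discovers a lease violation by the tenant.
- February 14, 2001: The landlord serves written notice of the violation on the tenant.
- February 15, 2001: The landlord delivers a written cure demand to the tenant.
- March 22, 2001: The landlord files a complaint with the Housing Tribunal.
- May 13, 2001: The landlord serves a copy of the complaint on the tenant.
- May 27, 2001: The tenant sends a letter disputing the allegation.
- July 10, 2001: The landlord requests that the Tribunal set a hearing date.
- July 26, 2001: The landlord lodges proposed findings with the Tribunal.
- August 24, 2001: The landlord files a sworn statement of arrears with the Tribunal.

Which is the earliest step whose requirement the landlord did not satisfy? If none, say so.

Step 4

(1) due by February 11, 2001 + 80 days = May 2, 2001; February 14, 2001 is within that limit.
(2) due by February 14, 2001 + 5 days = February 19, 2001; completed February 15, 2001, before the deadline.
(3) due by March 2, 2001 + 87 days = May 28, 2001; completed March 22, 2001, before the deadline.
(4) the permitted window runs from March 22, 2001 + 24 = April 15, 2001 to March 22, 2001 + 39 = April 30, 2001; May 13, 2001 is 13 days past the end of the window.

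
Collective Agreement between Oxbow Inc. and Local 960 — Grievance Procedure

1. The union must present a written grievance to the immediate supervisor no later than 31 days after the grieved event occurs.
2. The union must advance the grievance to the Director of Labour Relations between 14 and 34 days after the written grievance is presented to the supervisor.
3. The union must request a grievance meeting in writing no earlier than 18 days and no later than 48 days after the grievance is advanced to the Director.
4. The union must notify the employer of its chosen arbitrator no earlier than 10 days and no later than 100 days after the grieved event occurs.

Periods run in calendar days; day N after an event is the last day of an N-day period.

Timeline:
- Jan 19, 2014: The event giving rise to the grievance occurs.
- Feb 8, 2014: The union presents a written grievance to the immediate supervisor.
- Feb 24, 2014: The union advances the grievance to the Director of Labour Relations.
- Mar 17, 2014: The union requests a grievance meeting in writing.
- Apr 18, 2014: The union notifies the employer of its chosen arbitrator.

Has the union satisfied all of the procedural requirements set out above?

Step 1 — counting 31 days from Jan 19, 2014 (when the grieved event occurs) gives a deadline of Feb 19, 2014; done Feb 8, 2014 — timely.
Step 2 — 14 and 34 days from Feb 8, 2014 (when the written grievance is presented to the supervisor) are Feb 22, 2014 and Mar 14, 2014 respectively; done Feb 24, 2014 — within the window.
Step 3 — 18 and 48 days from Feb 24, 2014 (when the grievance is advanced to the Director) are Mar 14, 2014 and Apr 13, 2014 respectively; done Mar 17, 2014 — within the window.
Step 4 — 10 and 100 days from Jan 19, 2014 (when the grieved event occurs) are Jan 29, 2014 and Apr 29, 2014 respectively; Apr 18, 2014 falls inside that range.

Yes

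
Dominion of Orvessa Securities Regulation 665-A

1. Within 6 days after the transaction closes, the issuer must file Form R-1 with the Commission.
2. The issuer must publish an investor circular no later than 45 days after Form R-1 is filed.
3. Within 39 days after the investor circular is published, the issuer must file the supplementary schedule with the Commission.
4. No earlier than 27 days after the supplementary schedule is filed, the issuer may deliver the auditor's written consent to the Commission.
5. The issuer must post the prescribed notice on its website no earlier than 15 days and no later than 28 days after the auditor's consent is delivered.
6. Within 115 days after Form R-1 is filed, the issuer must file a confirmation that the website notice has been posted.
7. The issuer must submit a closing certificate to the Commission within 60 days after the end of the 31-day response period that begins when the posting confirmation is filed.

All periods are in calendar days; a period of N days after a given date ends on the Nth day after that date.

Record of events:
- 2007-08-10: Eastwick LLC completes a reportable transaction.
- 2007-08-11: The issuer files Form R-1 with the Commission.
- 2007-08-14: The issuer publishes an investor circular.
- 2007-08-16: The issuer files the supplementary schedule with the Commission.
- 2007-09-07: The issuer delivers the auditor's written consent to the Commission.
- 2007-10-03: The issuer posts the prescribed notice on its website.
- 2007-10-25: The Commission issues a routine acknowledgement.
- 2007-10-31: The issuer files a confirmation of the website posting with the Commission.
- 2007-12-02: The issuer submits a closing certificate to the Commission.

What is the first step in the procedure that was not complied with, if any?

Step 1: 6 days after 2007-08-10 (when the transaction closes) is 2007-08-16; 2007-08-11 is within that limit.
Step 2: 45 days after 2007-08-11 (when Form R-1 is filed) is 2007-09-25; completed 2007-08-14, before the deadline.
Step 3: 39 days after 2007-08-14 (when the investor circular is published) is 2007-09-22; 2007-08-16 is within that limit.
Step 4: the earliest permitted date is 27 days after 2007-08-16 (when the supplementary schedule is filed), i.e. 2007-09-12; 2007-09-07 is 5 days before the earliest permitted date.

Step 4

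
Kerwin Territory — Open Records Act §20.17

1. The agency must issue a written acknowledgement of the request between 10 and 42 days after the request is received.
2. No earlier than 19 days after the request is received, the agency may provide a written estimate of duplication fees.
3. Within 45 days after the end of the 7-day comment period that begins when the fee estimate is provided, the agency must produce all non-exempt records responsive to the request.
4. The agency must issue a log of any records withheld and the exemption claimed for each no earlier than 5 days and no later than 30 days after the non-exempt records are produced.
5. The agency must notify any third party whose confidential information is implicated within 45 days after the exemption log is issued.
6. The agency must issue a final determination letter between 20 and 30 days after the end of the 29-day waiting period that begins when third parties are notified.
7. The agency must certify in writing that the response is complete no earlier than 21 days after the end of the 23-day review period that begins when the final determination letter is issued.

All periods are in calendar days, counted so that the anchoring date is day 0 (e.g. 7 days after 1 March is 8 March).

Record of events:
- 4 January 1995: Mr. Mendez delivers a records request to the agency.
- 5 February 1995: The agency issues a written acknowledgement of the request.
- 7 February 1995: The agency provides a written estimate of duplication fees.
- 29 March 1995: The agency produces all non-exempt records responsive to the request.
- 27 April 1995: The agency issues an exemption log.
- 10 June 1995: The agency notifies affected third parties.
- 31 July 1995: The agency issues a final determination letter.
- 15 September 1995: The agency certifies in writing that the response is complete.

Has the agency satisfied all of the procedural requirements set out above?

Yes

Step 1: the window is 10–42 days after 4 January 1995 (when the request is received), so 14 January 1995 through 15 February 1995; done 5 February 1995, which is between those dates.
Step 2: the earliest permitted date is 19 days after 4 January 1995 (when the request is received), i.e. 23 January 1995; 7 February 1995 is on or after that date.
Step 3: 45 days after 14 February 1995 (end of the 7-day comment period, which began when the fee estimate is provided on 7 February 1995) is 31 March 1995; done 29 March 1995 — timely.
Step 4: the window is 5–30 days after 29 March 1995 (when the non-exempt records are produced), so 3 April 1995 through 28 April 1995; done 27 April 1995, which is between those dates.
Step 5: 45 days after 27 April 1995 (when the exemption log is issued) is 11 June 1995; done 10 June 1995 — timely.
Step 6: the window is 20–30 days after 9 July 1995 (end of the 29-day waiting period, which began when third parties are notified on 10 June 1995), so 29 July 1995 through 8 August 1995; done 31 July 1995, which is between those dates.
Step 7: the earliest permitted date is 21 days after 23 August 1995 (end of the 23-day review period, which began when the final determination letter is issued on 31 July 1995), i.e. 13 September 1995; 15 September 1995 is on or after that date.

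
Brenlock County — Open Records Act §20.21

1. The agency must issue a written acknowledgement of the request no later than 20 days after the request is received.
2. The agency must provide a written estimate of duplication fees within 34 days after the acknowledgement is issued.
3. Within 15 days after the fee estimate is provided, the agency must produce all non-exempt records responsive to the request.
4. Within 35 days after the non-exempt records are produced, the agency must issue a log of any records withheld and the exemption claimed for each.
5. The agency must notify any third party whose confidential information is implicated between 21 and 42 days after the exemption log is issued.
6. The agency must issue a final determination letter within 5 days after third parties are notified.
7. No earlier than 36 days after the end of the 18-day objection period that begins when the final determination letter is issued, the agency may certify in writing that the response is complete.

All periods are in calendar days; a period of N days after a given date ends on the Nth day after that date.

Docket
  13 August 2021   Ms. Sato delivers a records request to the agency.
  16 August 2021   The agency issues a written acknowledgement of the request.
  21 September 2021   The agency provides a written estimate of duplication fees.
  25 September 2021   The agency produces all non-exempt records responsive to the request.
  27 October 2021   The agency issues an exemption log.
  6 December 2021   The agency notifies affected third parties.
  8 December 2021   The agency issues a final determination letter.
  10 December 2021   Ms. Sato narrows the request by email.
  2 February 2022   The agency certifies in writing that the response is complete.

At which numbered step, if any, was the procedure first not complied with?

Step 2

Step 1: 20 days after 13 August 2021 (when the request is received) is 2 September 2021; done 16 August 2021 — timely.
Step 2: 34 days after 16 August 2021 (when the acknowledgement is issued) is 19 September 2021; 21 September 2021 misses that deadline by 2 days.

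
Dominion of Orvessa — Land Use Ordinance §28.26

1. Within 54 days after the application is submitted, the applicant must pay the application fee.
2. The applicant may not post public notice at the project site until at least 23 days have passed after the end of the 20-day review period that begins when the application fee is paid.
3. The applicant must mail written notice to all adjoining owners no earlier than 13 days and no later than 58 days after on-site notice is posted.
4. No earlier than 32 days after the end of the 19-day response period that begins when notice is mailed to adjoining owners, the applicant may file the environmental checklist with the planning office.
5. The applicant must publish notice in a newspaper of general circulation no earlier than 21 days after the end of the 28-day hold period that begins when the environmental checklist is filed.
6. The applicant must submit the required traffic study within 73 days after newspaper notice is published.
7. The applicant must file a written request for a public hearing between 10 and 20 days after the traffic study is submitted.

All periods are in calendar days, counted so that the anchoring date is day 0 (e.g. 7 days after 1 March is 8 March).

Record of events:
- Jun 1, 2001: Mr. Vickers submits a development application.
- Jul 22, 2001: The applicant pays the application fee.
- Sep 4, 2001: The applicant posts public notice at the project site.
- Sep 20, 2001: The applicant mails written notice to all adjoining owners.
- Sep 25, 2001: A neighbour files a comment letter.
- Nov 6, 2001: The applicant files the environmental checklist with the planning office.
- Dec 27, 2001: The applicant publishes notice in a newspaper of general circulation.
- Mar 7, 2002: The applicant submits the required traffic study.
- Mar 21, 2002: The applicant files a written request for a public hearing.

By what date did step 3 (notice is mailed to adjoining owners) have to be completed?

Step 3 runs from Sep 4, 2001, when on-site notice is posted. The window is 13–58 days after Sep 4, 2001; it closes on Nov 1, 2001.

Nov 1, 2001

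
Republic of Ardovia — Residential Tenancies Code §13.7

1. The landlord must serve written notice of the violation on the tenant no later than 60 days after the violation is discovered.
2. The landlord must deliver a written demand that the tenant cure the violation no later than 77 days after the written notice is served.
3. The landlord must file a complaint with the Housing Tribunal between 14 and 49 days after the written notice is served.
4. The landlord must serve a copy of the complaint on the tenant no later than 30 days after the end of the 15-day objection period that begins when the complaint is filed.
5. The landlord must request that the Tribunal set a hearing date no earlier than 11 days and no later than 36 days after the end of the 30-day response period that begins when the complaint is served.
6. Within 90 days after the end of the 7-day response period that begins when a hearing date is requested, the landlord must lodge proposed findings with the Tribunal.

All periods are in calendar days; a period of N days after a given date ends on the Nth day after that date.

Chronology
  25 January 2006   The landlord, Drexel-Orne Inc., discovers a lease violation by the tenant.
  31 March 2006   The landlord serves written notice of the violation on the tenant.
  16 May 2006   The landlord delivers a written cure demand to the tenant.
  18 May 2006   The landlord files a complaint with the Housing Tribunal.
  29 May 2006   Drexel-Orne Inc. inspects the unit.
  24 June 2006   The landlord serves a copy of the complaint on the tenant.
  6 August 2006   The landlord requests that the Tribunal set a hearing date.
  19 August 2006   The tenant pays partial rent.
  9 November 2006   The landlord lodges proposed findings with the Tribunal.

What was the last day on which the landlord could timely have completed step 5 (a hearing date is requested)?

29 August 2006

The complaint is served on 24 June 2006; the 30-day response period therefore ends 24 July 2006, and step 5 runs from that date. The window is 11–36 days after 24 July 2006; it closes on 29 August 2006.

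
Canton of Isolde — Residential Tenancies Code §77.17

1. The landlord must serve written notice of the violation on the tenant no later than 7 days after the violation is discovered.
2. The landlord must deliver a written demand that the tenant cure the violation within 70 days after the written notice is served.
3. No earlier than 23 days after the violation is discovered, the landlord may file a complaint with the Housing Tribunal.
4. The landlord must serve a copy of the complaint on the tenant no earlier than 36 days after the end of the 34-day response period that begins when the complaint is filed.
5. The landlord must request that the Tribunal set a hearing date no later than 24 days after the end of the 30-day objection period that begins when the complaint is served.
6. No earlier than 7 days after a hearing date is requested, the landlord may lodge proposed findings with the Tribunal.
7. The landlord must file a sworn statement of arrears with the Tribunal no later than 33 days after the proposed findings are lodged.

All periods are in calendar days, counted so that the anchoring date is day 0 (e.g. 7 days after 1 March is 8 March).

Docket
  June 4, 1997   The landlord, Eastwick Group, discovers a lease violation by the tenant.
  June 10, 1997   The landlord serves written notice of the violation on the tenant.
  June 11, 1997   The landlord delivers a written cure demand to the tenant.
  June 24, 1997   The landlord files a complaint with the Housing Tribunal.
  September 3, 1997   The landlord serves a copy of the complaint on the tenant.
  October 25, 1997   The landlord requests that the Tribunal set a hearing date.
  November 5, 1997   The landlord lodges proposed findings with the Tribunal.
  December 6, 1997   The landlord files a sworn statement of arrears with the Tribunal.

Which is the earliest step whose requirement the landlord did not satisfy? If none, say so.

Step 3

Step 1: 7 days after June 4, 1997 (when the violation is discovered) is June 11, 1997; completed June 10, 1997, before the deadline.
Step 2: 70 days after June 10, 1997 (when the written notice is served) is August 19, 1997; June 11, 1997 is within that limit.
Step 3: the earliest permitted date is 23 days after June 4, 1997 (when the violation is discovered), i.e. June 27, 1997; acted on June 24, 1997, 3 days prematurely.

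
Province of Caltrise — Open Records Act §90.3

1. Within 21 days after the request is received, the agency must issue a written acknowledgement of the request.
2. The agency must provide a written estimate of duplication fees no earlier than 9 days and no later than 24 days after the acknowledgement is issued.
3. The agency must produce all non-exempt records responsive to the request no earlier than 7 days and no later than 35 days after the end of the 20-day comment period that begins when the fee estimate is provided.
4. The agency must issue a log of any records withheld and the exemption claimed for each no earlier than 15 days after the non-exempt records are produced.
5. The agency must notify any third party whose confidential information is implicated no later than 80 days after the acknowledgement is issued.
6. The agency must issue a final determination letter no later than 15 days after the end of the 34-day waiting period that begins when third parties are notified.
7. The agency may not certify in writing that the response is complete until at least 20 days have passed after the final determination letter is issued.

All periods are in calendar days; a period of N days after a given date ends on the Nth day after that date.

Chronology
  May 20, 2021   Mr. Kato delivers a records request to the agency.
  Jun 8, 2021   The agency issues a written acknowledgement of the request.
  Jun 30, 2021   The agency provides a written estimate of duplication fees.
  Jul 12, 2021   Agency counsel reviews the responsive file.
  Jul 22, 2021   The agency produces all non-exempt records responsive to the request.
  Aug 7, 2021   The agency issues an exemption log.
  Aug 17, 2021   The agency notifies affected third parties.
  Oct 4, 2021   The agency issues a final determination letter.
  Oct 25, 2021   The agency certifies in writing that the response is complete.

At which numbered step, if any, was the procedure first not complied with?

Step 3

(1) due by May 20, 2021 + 21 days = Jun 10, 2021; Jun 8, 2021 is within that limit.
(2) the permitted window runs from Jun 8, 2021 + 9 = Jun 17, 2021 to Jun 8, 2021 + 24 = Jul 2, 2021; done Jun 30, 2021 — within the window.
(3) the permitted window runs from Jul 20, 2021 + 7 = Jul 27, 2021 to Jul 20, 2021 + 35 = Aug 24, 2021; done Jul 22, 2021 — 5 days before the window opened.
Later steps need not be reached.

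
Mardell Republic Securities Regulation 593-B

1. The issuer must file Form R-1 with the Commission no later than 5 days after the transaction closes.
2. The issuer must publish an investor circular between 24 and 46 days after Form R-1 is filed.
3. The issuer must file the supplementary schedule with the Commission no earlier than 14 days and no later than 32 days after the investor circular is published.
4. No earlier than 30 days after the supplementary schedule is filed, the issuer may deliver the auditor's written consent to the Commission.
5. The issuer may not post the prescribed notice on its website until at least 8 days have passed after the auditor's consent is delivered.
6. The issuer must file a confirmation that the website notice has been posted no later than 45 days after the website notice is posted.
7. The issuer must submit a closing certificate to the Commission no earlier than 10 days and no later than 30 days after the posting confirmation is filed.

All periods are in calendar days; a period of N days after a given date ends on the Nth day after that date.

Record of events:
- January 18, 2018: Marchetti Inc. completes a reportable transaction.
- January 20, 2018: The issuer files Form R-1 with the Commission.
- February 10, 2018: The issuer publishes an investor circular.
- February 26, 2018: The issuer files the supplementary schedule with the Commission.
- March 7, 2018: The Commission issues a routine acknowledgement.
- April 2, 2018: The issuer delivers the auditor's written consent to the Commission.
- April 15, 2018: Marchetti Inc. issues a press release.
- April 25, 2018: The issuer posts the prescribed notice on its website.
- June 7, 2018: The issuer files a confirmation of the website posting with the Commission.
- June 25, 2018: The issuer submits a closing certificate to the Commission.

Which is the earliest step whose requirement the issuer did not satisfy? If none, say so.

Step 2

(1) due by January 18, 2018 + 5 days = January 23, 2018; done January 20, 2018 — timely.
(2) the permitted window runs from January 20, 2018 + 24 = February 13, 2018 to January 20, 2018 + 46 = March 7, 2018; done February 10, 2018 — 3 days before the window opened.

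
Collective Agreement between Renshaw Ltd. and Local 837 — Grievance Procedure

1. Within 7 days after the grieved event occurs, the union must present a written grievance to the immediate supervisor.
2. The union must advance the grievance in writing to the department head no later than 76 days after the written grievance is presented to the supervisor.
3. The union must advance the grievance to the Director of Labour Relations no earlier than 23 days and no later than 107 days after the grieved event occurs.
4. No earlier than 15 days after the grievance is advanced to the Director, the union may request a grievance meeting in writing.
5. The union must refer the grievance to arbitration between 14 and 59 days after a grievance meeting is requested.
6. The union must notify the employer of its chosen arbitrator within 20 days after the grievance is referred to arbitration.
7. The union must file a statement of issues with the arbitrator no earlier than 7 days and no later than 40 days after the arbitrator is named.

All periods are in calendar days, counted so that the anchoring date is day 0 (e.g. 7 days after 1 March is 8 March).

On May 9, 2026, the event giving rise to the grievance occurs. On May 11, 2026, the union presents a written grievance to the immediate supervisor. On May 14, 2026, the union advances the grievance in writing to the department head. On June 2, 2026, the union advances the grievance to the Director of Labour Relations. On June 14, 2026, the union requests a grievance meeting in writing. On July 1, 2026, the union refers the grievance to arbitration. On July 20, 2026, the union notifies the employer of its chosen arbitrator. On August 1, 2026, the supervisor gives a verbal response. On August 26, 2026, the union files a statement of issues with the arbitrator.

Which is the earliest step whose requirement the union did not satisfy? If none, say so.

Step 4

Step 1 — counting 7 days from May 9, 2026 (when the grieved event occurs) gives a deadline of May 16, 2026; completed May 11, 2026, before the deadline.
Step 2 — counting 76 days from May 11, 2026 (when the written grievance is presented to the supervisor) gives a deadline of July 26, 2026; done May 14, 2026 — timely.
Step 3 — 23 and 107 days from May 9, 2026 (when the grieved event occurs) are June 1, 2026 and August 24, 2026 respectively; June 2, 2026 falls inside that range.
Step 4 — must wait 15 days from June 2, 2026 (when the grievance is advanced to the Director), so not before June 17, 2026; June 14, 2026 is 3 days before the earliest permitted date.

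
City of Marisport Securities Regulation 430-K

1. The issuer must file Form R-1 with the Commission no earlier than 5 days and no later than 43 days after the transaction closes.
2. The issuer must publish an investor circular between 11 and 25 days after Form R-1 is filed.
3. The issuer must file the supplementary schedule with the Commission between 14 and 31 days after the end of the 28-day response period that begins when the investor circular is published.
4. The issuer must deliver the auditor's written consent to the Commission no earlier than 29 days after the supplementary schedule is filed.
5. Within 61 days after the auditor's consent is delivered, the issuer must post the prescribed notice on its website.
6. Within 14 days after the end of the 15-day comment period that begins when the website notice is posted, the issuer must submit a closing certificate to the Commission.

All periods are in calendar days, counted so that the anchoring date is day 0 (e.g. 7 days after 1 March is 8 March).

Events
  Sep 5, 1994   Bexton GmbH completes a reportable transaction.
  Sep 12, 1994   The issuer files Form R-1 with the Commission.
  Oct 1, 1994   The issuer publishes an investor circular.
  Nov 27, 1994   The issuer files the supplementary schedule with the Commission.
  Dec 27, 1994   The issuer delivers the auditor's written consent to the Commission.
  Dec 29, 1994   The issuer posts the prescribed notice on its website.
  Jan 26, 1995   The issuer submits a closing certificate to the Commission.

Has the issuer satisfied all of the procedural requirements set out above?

Yes

Step 1: the window is 5–43 days after Sep 5, 1994 (when the transaction closes), so Sep 10, 1994 through Oct 18, 1994; done Sep 12, 1994 — within the window.
Step 2: the window is 11–25 days after Sep 12, 1994 (when Form R-1 is filed), so Sep 23, 1994 through Oct 7, 1994; done Oct 1, 1994, which is between those dates.
Step 3: the window is 14–31 days after Oct 29, 1994 (end of the 28-day response period, which began when the investor circular is published on Oct 1, 1994), so Nov 12, 1994 through Nov 29, 1994; done Nov 27, 1994 — within the window.
Step 4: the earliest permitted date is 29 days after Nov 27, 1994 (when the supplementary schedule is filed), i.e. Dec 26, 1994; done Dec 27, 1994, after the minimum wait.
Step 5: 61 days after Dec 27, 1994 (when the auditor's consent is delivered) is Feb 26, 1995; done Dec 29, 1994 — timely.
Step 6: 14 days after Jan 13, 1995 (end of the 15-day comment period, which began when the website notice is posted on Dec 29, 1994) is Jan 27, 1995; Jan 26, 1995 is within that limit.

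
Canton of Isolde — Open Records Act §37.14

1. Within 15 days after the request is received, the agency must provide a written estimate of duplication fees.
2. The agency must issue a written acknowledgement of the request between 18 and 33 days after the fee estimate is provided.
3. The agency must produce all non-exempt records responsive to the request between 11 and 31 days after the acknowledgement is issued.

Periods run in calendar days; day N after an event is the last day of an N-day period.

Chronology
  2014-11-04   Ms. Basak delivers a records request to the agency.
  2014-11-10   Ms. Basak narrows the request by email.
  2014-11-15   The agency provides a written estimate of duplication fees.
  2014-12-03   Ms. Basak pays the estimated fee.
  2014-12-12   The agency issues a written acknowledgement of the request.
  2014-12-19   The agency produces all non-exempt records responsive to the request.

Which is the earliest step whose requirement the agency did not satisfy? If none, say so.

Step 1 — counting 15 days from 2014-11-04 (when the request is received) gives a deadline of 2014-11-19; completed 2014-11-15, before the deadline.
Step 2 — 18 and 33 days from 2014-11-15 (when the fee estimate is provided) are 2014-12-03 and 2014-12-18 respectively; done 2014-12-12 — within the window.
Step 3 — 11 and 31 days from 2014-12-12 (when the acknowledgement is issued) are 2014-12-23 and 2015-01-12 respectively; done 2014-12-19 — 4 days before the window opened.
The procedure was therefore not followed at step 3.

Step 3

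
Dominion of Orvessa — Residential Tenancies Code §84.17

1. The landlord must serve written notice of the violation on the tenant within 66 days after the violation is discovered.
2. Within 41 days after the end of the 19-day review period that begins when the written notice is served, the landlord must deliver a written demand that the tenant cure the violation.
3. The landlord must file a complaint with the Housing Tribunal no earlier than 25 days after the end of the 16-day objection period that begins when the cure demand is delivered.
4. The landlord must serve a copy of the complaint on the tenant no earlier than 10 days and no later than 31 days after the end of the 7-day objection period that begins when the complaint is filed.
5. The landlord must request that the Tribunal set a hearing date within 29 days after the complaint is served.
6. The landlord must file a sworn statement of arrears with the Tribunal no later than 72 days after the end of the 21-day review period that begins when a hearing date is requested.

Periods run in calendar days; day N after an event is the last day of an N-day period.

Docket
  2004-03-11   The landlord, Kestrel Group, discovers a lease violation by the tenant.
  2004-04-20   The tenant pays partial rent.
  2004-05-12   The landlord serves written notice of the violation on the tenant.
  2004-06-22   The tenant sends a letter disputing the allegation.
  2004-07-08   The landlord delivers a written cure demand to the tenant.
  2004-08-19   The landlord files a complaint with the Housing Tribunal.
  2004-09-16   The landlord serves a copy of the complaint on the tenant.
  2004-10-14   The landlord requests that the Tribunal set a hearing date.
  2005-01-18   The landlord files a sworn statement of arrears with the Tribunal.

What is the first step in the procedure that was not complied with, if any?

(1) due by 2004-03-11 + 66 days = 2004-05-16; 2004-05-12 is within that limit.
(2) due by 2004-05-31 + 41 days = 2004-07-11; completed 2004-07-08, before the deadline.
(3) permitted from 2004-07-24 + 25 days = 2004-08-18 onward; done 2004-08-19 — permitted.
(4) the permitted window runs from 2004-08-26 + 10 = 2004-09-05 to 2004-08-26 + 31 = 2004-09-26; 2004-09-16 falls inside that range.
(5) due by 2004-09-16 + 29 days = 2004-10-15; completed 2004-10-14, before the deadline.
(6) due by 2004-11-04 + 72 days = 2005-01-15; not done until 2005-01-18, 3 days after the deadline.
That is the first point of non-compliance.

Step 6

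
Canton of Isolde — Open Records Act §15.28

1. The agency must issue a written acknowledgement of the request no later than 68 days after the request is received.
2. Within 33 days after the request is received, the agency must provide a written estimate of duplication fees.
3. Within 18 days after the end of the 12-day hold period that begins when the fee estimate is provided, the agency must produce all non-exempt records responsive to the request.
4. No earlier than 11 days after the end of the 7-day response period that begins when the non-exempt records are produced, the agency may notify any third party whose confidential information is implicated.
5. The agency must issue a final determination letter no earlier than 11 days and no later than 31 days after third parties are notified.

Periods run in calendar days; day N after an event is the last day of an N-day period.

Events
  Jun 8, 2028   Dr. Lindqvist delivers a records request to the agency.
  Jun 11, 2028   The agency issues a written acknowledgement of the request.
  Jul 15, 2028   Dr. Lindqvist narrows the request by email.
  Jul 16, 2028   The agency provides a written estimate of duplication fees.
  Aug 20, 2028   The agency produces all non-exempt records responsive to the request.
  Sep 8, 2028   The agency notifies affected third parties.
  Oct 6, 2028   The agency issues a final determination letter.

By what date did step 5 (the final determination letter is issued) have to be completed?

Step 5 runs from Sep 8, 2028, when third parties are notified. The window is 11–31 days after Sep 8, 2028; it closes on Oct 9, 2028.

Oct 9, 2028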